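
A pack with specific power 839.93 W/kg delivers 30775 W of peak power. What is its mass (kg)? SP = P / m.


m = P / SP = 30775 / 839.93 = 36.64 kg

36.64 kg


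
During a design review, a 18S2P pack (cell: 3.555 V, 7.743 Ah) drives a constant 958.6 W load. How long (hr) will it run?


Step 1: E_pack = Ns * V_cell * Np * C_cell = 18 * 3.555 * 2 * 7.743 = 990.95 Wh
Step 2: t = E_pack / P = 990.95 / 958.6 = 1.034 hr

1.034 hr


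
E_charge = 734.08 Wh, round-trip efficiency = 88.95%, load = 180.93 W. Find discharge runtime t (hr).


Step 1: E_discharge = eta/100 * E_charge = 88.95/100 * 734.08 = 652.96 Wh
Step 2: t = E_discharge / P = 652.96 / 180.93 = 3.609 hr

3.609 hr


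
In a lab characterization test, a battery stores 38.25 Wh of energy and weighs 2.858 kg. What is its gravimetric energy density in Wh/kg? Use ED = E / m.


Specific energy = 38.25 Wh / 2.858 kg = 13.38 Wh/kg

13.38 Wh/kg


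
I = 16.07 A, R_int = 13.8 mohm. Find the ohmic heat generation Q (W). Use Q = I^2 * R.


Convert: R = 13.8 mohm = 0.0138 ohm
I^2 = 258.24
Q = 258.24 * 0.0138 = 3.564 W

3.564 W


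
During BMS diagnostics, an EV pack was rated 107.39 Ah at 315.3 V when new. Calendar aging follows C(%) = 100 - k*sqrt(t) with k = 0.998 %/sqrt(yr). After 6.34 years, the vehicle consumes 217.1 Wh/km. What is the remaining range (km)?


Step 1: capacity retention = 100 - 0.998 * sqrt(6.34) = 100 - 0.998 * 2.5179 = 97.487%
Step 2: C_now = 107.39 * 97.487/100 = 104.69 Ah
Step 3: E_pack = V * C_now = 315.3 * 104.69 = 33009 Wh
Step 4: range = E_pack / consumption = 33009 / 217.1 = 152.0 km

152.0 km


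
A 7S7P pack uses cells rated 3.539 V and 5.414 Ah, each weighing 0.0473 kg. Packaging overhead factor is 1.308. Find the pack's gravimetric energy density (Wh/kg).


Step 1: V_pack = 7 * 3.539 = 24.773 V
Step 2: C_pack = 7 * 5.414 = 37.898 Ah
Step 3: E_pack = V_pack * C_pack = 24.773 * 37.898 = 938.85 Wh
Step 4: m_pack = 7 * 7 * 0.0473 * 1.308 = 3.0316 kg
Step 5: ED = E_pack / m_pack = 938.85 / 3.0316 = 309.7 Wh/kg

309.7 Wh/kg


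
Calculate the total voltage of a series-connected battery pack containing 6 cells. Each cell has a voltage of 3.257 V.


Series voltages add: 6 * 3.257 V = 19.542 V

19.542 V


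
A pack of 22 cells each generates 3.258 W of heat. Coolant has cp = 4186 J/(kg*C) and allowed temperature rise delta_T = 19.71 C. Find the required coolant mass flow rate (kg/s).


Step 1: Total heat Q = 22 * 3.258 W = 71.676 W
Step 2: denom = cp * dT = 4186 * 19.71 = 82506
Step 3: m_dot = 71.676 / 82506 = 8.687e-04 kg/s

8.687e-04 kg/s


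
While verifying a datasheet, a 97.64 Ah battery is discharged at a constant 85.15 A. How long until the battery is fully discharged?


Runtime = 97.64 Ah / 85.15 A = 1.147 hr

1.147 hr


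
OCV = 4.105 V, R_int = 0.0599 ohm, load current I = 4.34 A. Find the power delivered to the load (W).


Step 1: V_terminal = OCV - I*R = 4.105 - 4.34 * 0.0599 = 3.845 V
Step 2: P_out = V_terminal * I = 3.845 * 4.34 = 16.69 W

16.69 W


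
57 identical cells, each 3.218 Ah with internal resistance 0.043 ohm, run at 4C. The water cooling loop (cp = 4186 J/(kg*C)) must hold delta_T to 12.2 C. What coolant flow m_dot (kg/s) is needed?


Step 1: I = 4 * 3.218 = 12.872 A
Step 2: Q_cell = I^2 * R = 12.872^2 * 0.043 = 7.1246 W
Step 3: Q_total = 57 * 7.1246 = 406.1 W
Step 4: m_dot = Q_total / (cp * dT) = 406.1 / (4186 * 12.2) = 0.007952 kg/s

0.007952 kg/s


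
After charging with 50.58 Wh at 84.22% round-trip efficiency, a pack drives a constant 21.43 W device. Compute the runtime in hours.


Step 1: E_discharge = eta/100 * E_charge = 84.22/100 * 50.58 = 42.598 Wh
Step 2: t = E_discharge / P = 42.598 / 21.43 = 1.988 hr

1.988 hr


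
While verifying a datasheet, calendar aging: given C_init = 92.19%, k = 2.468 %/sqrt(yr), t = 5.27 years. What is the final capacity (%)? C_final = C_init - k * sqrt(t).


sqrt(t) = sqrt(5.27) = 2.2956
C_final = 92.19 - 2.468 * 2.2956 = 86.52%

86.52%


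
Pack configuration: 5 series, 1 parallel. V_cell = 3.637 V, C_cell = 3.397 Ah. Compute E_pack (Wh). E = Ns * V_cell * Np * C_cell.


E = Ns * Vcell * Np * Ccell = 5 * 3.637 * 1 * 3.397 = 61.77 Wh

61.77 Wh


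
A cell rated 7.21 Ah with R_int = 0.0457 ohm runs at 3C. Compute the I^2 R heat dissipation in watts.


Step 1: I = C_rate * capacity = 3 * 7.21 = 21.63 A
Step 2: Q = I^2 * R = 21.63^2 * 0.0457 = 467.86 * 0.0457 = 21.38 W

21.38 W


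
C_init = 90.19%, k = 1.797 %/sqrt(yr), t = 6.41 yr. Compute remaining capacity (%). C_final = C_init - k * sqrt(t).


Step 1: sqrt(6.41 yr) = 2.5318
Step 2: drop = 1.797 * 2.5318 = 4.5496
Step 3: C_final = 90.19 - 4.5496 = 85.64%

85.64%


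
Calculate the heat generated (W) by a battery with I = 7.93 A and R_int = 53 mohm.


Convert: R = 53 mohm = 0.053 ohm
Q = I^2 * R = 7.93^2 * 0.053 = 3.333 W

3.333 W


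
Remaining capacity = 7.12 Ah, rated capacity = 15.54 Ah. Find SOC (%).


SOC = (remaining / total) * 100 = (7.12 / 15.54) * 100 = 45.82%

45.82%


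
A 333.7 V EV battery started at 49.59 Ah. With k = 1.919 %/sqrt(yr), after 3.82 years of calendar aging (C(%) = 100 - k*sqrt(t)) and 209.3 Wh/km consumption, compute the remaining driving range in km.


Step 1: capacity retention = 100 - 1.919 * sqrt(3.82) = 100 - 1.919 * 1.9545 = 96.249%
Step 2: C_now = 49.59 * 96.249/100 = 47.73 Ah
Step 3: E_pack = V * C_now = 333.7 * 47.73 = 15928 Wh
Step 4: range = E_pack / consumption = 15928 / 209.3 = 76.10 km

76.10 km


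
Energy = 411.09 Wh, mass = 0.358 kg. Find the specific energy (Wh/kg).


Specific energy = 411.09 Wh / 0.358 kg = 1148 Wh/kg

1148 Wh/kg


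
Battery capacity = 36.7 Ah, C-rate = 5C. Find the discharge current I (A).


I = C_rate * capacity = 5 * 36.7 = 183.5 A

183.5 A


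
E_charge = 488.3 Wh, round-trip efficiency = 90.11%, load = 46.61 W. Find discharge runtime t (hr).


Step 1: E_discharge = eta/100 * E_charge = 90.11/100 * 488.3 = 440.01 Wh
Step 2: t = E_discharge / P = 440.01 / 46.61 = 9.440 hr

9.440 hr


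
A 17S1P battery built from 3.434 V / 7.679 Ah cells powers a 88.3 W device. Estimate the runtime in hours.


Step 1: E_pack = Ns * V_cell * Np * C_cell = 17 * 3.434 * 1 * 7.679 = 448.28 Wh
Step 2: t = E_pack / P = 448.28 / 88.3 = 5.077 hr

5.077 hr


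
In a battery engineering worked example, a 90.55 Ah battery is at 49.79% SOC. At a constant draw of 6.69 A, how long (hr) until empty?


Step 1: remaining = SOC/100 * C_total = 49.79/100 * 90.55 = 45.085 Ah
Step 2: t = remaining / I = 45.085 / 6.69 = 6.739 hr

6.739 hr


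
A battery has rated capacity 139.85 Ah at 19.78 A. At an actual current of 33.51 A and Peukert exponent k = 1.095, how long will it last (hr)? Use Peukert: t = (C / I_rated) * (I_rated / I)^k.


Step 1: t_rated = C / I_rated = 139.85 / 19.78 = 7.0703 hr
Step 2: ratio = 19.78 / 33.51 = 0.59027
Step 3: ratio^k = 0.59027^1.095 = 0.56144
Step 4: t = t_rated * ratio^k = 7.0703 * 0.56144 = 3.970 hr

3.970 hr


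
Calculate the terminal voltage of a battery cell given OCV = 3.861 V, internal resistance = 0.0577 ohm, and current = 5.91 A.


V = OCV - I*R = 3.861 - 5.91 * 0.0577 = 3.520 V

3.520 V


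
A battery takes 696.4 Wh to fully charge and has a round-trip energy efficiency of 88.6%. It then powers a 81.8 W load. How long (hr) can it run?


Step 1: E_discharge = eta/100 * E_charge = 88.6/100 * 696.4 = 617.01 Wh
Step 2: t = E_discharge / P = 617.01 / 81.8 = 7.543 hr

7.543 hr


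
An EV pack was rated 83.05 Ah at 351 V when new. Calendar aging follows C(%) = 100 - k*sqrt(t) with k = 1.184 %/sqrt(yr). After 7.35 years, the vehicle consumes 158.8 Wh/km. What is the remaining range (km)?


Step 1: capacity retention = 100 - 1.184 * sqrt(7.35) = 100 - 1.184 * 2.7111 = 96.79%
Step 2: C_now = 83.05 * 96.79/100 = 80.384 Ah
Step 3: E_pack = V * C_now = 351 * 80.384 = 28215 Wh
Step 4: range = E_pack / consumption = 28215 / 158.8 = 177.7 km

177.7 km


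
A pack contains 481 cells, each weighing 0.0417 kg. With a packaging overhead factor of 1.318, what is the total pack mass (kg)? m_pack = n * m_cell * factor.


m_pack = n * m_cell * overhead = 481 * 0.0417 * 1.318 = 26.44 kg

26.44 kg


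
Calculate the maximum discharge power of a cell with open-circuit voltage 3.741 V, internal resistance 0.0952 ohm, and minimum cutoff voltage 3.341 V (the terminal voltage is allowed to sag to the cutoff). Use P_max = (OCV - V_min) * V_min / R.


P_max = (OCV - V_min) * V_min / R = (3.741 - 3.341) * 3.341 / 0.0952 = 0.4 * 3.341 / 0.0952 = 14.04 W

14.04 W


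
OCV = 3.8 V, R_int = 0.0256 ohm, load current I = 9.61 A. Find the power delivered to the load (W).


Step 1: V_terminal = OCV - I*R = 3.8 - 9.61 * 0.0256 = 3.554 V
Step 2: P_out = V_terminal * I = 3.554 * 9.61 = 34.15 W

34.15 W


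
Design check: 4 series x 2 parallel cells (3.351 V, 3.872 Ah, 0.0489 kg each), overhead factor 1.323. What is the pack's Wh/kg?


Step 1: V_pack = 4 * 3.351 = 13.404 V
Step 2: C_pack = 2 * 3.872 = 7.744 Ah
Step 3: E_pack = V_pack * C_pack = 13.404 * 7.744 = 103.8 Wh
Step 4: m_pack = 4 * 2 * 0.0489 * 1.323 = 0.51756 kg
Step 5: ED = E_pack / m_pack = 103.8 / 0.51756 = 200.6 Wh/kg

200.6 Wh/kg


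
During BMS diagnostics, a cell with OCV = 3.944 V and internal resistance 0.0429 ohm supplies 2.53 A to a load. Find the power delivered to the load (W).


Step 1: V_terminal = OCV - I*R = 3.944 - 2.53 * 0.0429 = 3.8355 V
Step 2: P_out = V_terminal * I = 3.8355 * 2.53 = 9.704 W

9.704 W


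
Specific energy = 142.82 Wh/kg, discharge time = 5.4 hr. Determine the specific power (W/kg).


Specific power = 142.82 Wh/kg / 5.4 hr = 26.45 W/kg

26.45 W/kg


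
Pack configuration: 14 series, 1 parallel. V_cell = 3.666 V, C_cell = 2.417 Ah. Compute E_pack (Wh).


V_pack = 14 * 3.666 = 51.324 V
C_pack = 1 * 2.417 = 2.417 Ah
E = V_pack * C_pack = 51.324 * 2.417 = 124.1 Wh

124.1 Wh


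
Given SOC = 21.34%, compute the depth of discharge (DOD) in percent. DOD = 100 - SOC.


DOD = 100 - SOC = 100 - 21.34 = 78.66%

78.66%


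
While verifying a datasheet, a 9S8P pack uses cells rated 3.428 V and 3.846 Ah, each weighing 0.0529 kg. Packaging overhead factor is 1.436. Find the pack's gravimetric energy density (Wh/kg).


Step 1: V_pack = 9 * 3.428 = 30.852 V
Step 2: C_pack = 8 * 3.846 = 30.768 Ah
Step 3: E_pack = V_pack * C_pack = 30.852 * 30.768 = 949.25 Wh
Step 4: m_pack = 9 * 8 * 0.0529 * 1.436 = 5.4694 kg
Step 5: ED = E_pack / m_pack = 949.25 / 5.4694 = 173.6 Wh/kg

173.6 Wh/kg


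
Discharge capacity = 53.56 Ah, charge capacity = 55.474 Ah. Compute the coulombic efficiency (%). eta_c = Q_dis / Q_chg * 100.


eta_c = Q_dis / Q_chg * 100 = 53.56 / 55.474 * 100 = 96.55%

96.55%


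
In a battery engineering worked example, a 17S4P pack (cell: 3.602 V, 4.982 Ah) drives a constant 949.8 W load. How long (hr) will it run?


Step 1: E_pack = Ns * V_cell * Np * C_cell = 17 * 3.602 * 4 * 4.982 = 1220.3 Wh
Step 2: t = E_pack / P = 1220.3 / 949.8 = 1.285 hr

1.285 hr


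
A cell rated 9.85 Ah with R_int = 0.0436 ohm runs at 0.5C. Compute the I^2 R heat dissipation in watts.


Step 1: I = C_rate * capacity = 0.5 * 9.85 = 4.925 A
Step 2: Q = I^2 * R = 4.925^2 * 0.0436 = 24.256 * 0.0436 = 1.058 W

1.058 W


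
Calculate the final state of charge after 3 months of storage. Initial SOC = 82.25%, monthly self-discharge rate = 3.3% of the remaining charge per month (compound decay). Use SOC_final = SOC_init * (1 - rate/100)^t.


Monthly retention factor = 1 - 3.3/100 = 0.967
Over 3 months: factor^3 = 0.90423
SOC_final = 82.25 * 0.90423 = 74.37%

74.37%


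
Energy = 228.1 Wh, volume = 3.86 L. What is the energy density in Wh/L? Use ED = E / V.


ED = E / V = 228.1 / 3.86 = 59.09 Wh/L

59.09 Wh/L


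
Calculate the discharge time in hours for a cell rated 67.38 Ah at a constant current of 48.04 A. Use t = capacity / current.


t = capacity / current = 67.38 / 48.04 = 1.403 hr

1.403 hr


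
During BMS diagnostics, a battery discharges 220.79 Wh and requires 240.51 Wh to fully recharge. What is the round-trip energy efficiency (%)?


eta_e = E_dis / E_chg * 100 = 220.79 / 240.51 * 100 = 91.80%

91.80%


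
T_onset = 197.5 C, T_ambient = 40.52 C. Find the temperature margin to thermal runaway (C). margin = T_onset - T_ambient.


Safety margin = 197.5 C - 40.52 C = 156.98 C

156.98 C


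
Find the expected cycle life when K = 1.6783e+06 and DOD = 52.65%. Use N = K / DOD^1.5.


DOD^1.5 = 382.03
N = K / DOD^1.5 = 1.6783e+06 / 382.03 = 4393

4393 cycles


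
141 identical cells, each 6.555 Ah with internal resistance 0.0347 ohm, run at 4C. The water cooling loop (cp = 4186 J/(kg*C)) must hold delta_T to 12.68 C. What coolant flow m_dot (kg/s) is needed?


Step 1: I = 4 * 6.555 = 26.22 A
Step 2: Q_cell = I^2 * R = 26.22^2 * 0.0347 = 23.856 W
Step 3: Q_total = 141 * 23.856 = 3363.7 W
Step 4: m_dot = Q_total / (cp * dT) = 3363.7 / (4186 * 12.68) = 0.06337 kg/s

0.06337 kg/s


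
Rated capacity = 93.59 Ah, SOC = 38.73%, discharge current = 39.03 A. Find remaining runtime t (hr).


Step 1: remaining = SOC/100 * C_total = 38.73/100 * 93.59 = 36.247 Ah
Step 2: t = remaining / I = 36.247 / 39.03 = 0.9287 hr

0.9287 hr


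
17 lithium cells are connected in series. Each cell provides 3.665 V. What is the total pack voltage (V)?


V_pack = n * V_cell = 17 * 3.665 = 62.305 V

62.305 V


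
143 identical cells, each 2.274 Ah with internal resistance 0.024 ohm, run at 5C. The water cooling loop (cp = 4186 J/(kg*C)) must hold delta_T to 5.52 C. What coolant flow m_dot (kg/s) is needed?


Step 1: I = 5 * 2.274 = 11.37 A
Step 2: Q_cell = I^2 * R = 11.37^2 * 0.024 = 3.1026 W
Step 3: Q_total = 143 * 3.1026 = 443.67 W
Step 4: m_dot = Q_total / (cp * dT) = 443.67 / (4186 * 5.52) = 0.01920 kg/s

0.01920 kg/s


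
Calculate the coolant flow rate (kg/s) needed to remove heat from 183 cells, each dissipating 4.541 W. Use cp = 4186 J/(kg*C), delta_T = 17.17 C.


Step 1: Total heat Q = 183 * 4.541 W = 831 W
Step 2: denom = cp * dT = 4186 * 17.17 = 71874
Step 3: m_dot = 831 / 71874 = 0.01156 kg/s

0.01156 kg/s


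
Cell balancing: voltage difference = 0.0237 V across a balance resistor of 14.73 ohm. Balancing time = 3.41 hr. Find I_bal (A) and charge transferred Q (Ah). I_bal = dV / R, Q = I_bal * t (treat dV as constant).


I_bal = dV / R = 0.0237 / 14.73 = 0.001609 A
Q = I_bal * t = 0.001609 * 3.41 = 0.005487 Ah

I=0.001609 A, Q=0.005487 Ah


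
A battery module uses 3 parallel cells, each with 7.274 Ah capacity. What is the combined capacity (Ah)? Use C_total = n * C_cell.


C_total = 3 * 7.274 = 21.822 Ah

21.822 Ah


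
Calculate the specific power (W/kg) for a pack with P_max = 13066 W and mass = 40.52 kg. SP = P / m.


SP = P / m = 13066 / 40.52 = 322.5 W/kg

322.5 W/kg


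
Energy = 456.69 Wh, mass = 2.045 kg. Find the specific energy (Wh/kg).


Specific energy = 456.69 Wh / 2.045 kg = 223.3 Wh/kg

223.3 Wh/kg


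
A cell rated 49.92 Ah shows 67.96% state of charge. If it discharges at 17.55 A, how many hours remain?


Step 1: remaining = SOC/100 * C_total = 67.96/100 * 49.92 = 33.926 Ah
Step 2: t = remaining / I = 33.926 / 17.55 = 1.933 hr

1.933 hr


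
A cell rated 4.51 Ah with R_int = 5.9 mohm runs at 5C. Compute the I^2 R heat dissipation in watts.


Convert: R = 5.9 mohm = 0.0059 ohm
Step 1: I = C_rate * capacity = 5 * 4.51 = 22.55 A
Step 2: Q = I^2 * R = 22.55^2 * 0.0059 = 508.5 * 0.0059 = 3.000 W

3.000 W


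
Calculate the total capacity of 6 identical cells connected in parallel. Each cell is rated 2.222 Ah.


Parallel capacities add: 6 * 2.222 Ah = 13.332 Ah

13.332 Ah


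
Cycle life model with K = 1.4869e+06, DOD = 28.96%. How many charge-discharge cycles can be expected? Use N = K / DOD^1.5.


DOD^1.5 = 155.85
N = K / DOD^1.5 = 1.4869e+06 / 155.85 = 9541

9541 cycles


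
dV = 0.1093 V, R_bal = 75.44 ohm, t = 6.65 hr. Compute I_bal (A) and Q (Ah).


First, Ohm's law: I_bal = 0.1093 V / 75.44 ohm = 0.0014488 A
Then Q = I * t = 0.0014488 A * 6.65 hr = 0.009635 Ah

I=0.0014488 A, Q=0.009635 Ah


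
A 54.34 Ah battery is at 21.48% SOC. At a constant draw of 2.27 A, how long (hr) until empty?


Step 1: remaining = SOC/100 * C_total = 21.48/100 * 54.34 = 11.672 Ah
Step 2: t = remaining / I = 11.672 / 2.27 = 5.142 hr

5.142 hr


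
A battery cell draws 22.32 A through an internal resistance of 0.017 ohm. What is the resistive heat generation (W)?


Q = I^2 * R = 22.32^2 * 0.017 = 8.469 W

8.469 W


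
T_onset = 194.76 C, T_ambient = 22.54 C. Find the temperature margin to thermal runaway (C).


margin = T_onset - T_ambient = 194.76 - 22.54 = 172.22 C

172.22 C


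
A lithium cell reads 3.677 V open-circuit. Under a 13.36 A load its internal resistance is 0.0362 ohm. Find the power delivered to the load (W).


Step 1: V_terminal = OCV - I*R = 3.677 - 13.36 * 0.0362 = 3.1934 V
Step 2: P_out = V_terminal * I = 3.1934 * 13.36 = 42.66 W

42.66 W


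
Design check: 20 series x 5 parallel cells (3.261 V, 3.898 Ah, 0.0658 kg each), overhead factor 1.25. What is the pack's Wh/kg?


Step 1: V_pack = 20 * 3.261 = 65.22 V
Step 2: C_pack = 5 * 3.898 = 19.49 Ah
Step 3: E_pack = V_pack * C_pack = 65.22 * 19.49 = 1271.1 Wh
Step 4: m_pack = 20 * 5 * 0.0658 * 1.25 = 8.225 kg
Step 5: ED = E_pack / m_pack = 1271.1 / 8.225 = 154.5 Wh/kg

154.5 Wh/kg


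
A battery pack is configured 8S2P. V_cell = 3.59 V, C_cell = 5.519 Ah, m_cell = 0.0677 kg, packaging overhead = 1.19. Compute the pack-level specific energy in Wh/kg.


Step 1: V_pack = 8 * 3.59 = 28.72 V
Step 2: C_pack = 2 * 5.519 = 11.038 Ah
Step 3: E_pack = V_pack * C_pack = 28.72 * 11.038 = 317.01 Wh
Step 4: m_pack = 8 * 2 * 0.0677 * 1.19 = 1.289 kg
Step 5: ED = E_pack / m_pack = 317.01 / 1.289 = 245.9 Wh/kg

245.9 Wh/kg


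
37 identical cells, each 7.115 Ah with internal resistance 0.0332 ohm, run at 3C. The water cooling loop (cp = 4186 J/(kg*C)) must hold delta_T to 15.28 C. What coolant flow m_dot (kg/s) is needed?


Step 1: I = 3 * 7.115 = 21.345 A
Step 2: Q_cell = I^2 * R = 21.345^2 * 0.0332 = 15.126 W
Step 3: Q_total = 37 * 15.126 = 559.66 W
Step 4: m_dot = Q_total / (cp * dT) = 559.66 / (4186 * 15.28) = 0.008750 kg/s

0.008750 kg/s


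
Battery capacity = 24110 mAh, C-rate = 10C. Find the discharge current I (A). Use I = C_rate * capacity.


Convert: capacity = 24110 mAh = 24.11 Ah
At 10C: I = 10 * 24.11 Ah = 241.1 A

241.1 A


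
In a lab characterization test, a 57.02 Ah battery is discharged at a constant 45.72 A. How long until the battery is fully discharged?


Runtime = 57.02 Ah / 45.72 A = 1.247 hr

1.247 hr


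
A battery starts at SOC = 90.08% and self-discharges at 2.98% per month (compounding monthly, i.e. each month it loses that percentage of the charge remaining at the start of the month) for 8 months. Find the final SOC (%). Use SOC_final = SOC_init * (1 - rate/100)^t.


Monthly retention factor = 1 - 2.98/100 = 0.9702
Over 8 months: factor^8 = 0.78504
SOC_final = 90.08 * 0.78504 = 70.72%

70.72%


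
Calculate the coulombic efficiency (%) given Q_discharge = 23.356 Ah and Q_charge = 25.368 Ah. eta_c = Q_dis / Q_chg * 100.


Coulombic efficiency = 23.356/25.368 * 100% = 92.07%

92.07%


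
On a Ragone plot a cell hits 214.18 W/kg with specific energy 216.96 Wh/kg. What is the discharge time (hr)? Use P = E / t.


t = E / P = 216.96 / 214.18 = 1.013 hr

1.013 hr


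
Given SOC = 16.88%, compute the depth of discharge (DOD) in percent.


DOD = 100 - SOC = 100 - 16.88 = 83.12%

83.12%


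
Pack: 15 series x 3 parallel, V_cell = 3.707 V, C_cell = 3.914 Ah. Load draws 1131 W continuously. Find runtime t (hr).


Step 1: E_pack = Ns * V_cell * Np * C_cell = 15 * 3.707 * 3 * 3.914 = 652.91 Wh
Step 2: t = E_pack / P = 652.91 / 1131 = 0.5773 hr

0.5773 hr


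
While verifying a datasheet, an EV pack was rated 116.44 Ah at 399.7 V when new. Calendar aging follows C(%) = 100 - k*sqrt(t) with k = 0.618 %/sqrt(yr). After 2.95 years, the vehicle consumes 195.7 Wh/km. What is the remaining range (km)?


Step 1: capacity retention = 100 - 0.618 * sqrt(2.95) = 100 - 0.618 * 1.7176 = 98.939%
Step 2: C_now = 116.44 * 98.939/100 = 115.2 Ah
Step 3: E_pack = V * C_now = 399.7 * 115.2 = 46045 Wh
Step 4: range = E_pack / consumption = 46045 / 195.7 = 235.3 km

235.3 km


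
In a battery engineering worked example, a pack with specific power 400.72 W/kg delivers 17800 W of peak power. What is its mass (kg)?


m = P / SP = 17800 / 400.72 = 44.42 kg

44.42 kg


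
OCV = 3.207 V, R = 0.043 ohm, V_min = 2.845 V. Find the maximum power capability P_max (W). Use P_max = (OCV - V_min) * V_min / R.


P_max = (OCV - V_min) * V_min / R = (3.207 - 2.845) * 2.845 / 0.043 = 0.362 * 2.845 / 0.043 = 23.95 W

23.95 W


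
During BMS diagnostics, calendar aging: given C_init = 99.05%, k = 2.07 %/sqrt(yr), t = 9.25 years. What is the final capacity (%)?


Step 1: sqrt(9.25 yr) = 3.0414
Step 2: drop = 2.07 * 3.0414 = 6.2957
Step 3: C_final = 99.05 - 6.2957 = 92.75%

92.75%


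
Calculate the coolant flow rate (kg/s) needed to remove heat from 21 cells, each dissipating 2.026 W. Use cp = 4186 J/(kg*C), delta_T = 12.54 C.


Step 1: Total heat Q = 21 * 2.026 W = 42.546 W
Step 2: denom = cp * dT = 4186 * 12.54 = 52492
Step 3: m_dot = 42.546 / 52492 = 8.105e-04 kg/s

8.105e-04 kg/s


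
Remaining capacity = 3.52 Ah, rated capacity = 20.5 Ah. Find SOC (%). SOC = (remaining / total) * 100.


SOC% = 3.52 / 20.5 * 100 = 17.17%

17.17%


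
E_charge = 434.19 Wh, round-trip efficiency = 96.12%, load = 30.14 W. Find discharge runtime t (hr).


Step 1: E_discharge = eta/100 * E_charge = 96.12/100 * 434.19 = 417.34 Wh
Step 2: t = E_discharge / P = 417.34 / 30.14 = 13.85 hr

13.85 hr


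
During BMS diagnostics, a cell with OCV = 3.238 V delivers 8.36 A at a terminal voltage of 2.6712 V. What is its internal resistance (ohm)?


R = (OCV - V) / I = (3.238 - 2.6712) / 8.36 = 0.06780 ohm

0.06780 ohm


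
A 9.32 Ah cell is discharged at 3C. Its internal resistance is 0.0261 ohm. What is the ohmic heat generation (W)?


Step 1: I = C_rate * capacity = 3 * 9.32 = 27.96 A
Step 2: Q = I^2 * R = 27.96^2 * 0.0261 = 781.76 * 0.0261 = 20.40 W

20.40 W


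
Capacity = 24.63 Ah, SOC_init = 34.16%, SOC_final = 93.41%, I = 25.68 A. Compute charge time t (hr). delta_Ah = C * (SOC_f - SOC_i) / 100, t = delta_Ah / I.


Step 1: dSOC = 93.41% - 34.16% = 59.25%
Step 2: delta_Ah = 24.63 * 59.25 / 100 = 14.593 Ah
Step 3: t = 14.593 / 25.68 = 0.5683 hr

0.5683 hr


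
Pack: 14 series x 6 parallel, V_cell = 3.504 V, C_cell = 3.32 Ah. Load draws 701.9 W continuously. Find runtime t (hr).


Step 1: E_pack = Ns * V_cell * Np * C_cell = 14 * 3.504 * 6 * 3.32 = 977.2 Wh
Step 2: t = E_pack / P = 977.2 / 701.9 = 1.392 hr

1.392 hr


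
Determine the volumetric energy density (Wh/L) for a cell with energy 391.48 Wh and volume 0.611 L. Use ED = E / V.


ED = E / V = 391.48 / 0.611 = 640.7 Wh/L

640.7 Wh/L


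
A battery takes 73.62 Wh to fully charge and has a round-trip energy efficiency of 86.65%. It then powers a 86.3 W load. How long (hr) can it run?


Step 1: E_discharge = eta/100 * E_charge = 86.65/100 * 73.62 = 63.792 Wh
Step 2: t = E_discharge / P = 63.792 / 86.3 = 0.7392 hr

0.7392 hr


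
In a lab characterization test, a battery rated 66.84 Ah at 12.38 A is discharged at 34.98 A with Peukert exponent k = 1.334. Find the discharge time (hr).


t_rated = C / I_rated = 66.84 / 12.38 = 5.399 hr
(I_rated/I)^k = (0.35392)^1.334 = 0.25017
t = t_rated * (I_rated/I)^k = 5.399 * 0.25017 = 1.351 hr

1.351 hr


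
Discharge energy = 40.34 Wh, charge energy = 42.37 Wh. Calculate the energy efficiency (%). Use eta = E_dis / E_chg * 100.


Round-trip efficiency = 40.34/42.37 * 100% = 95.21%

95.21%


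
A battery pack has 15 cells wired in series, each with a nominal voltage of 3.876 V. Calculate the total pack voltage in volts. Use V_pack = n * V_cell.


With 15 cells in series at 3.876 V each, V_pack = 58.14 V

58.14 V


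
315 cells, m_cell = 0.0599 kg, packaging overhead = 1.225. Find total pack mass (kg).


Cell mass sum = 315 * 0.0599 = 18.869 kg
With overhead 1.225: m_pack = 18.869 * 1.225 = 23.11 kg

23.11 kg


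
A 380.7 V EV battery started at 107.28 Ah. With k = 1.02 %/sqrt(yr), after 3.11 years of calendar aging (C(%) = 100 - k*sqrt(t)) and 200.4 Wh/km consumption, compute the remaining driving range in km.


Step 1: capacity retention = 100 - 1.02 * sqrt(3.11) = 100 - 1.02 * 1.7635 = 98.201%
Step 2: C_now = 107.28 * 98.201/100 = 105.35 Ah
Step 3: E_pack = V * C_now = 380.7 * 105.35 = 40107 Wh
Step 4: range = E_pack / consumption = 40107 / 200.4 = 200.1 km

200.1 km


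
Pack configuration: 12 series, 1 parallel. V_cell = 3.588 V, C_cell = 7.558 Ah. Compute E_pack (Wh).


V_pack = 12 * 3.588 = 43.056 V
C_pack = 1 * 7.558 = 7.558 Ah
E = V_pack * C_pack = 43.056 * 7.558 = 325.4 Wh

325.4 Wh


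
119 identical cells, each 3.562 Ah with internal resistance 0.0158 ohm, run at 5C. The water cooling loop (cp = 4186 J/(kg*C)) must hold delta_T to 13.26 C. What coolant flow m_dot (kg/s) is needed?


Step 1: I = 5 * 3.562 = 17.81 A
Step 2: Q_cell = I^2 * R = 17.81^2 * 0.0158 = 5.0117 W
Step 3: Q_total = 119 * 5.0117 = 596.39 W
Step 4: m_dot = Q_total / (cp * dT) = 596.39 / (4186 * 13.26) = 0.01074 kg/s

0.01074 kg/s


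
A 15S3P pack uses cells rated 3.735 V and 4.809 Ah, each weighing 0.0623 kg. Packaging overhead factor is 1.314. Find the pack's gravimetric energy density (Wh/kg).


Step 1: V_pack = 15 * 3.735 = 56.025 V
Step 2: C_pack = 3 * 4.809 = 14.427 Ah
Step 3: E_pack = V_pack * C_pack = 56.025 * 14.427 = 808.27 Wh
Step 4: m_pack = 15 * 3 * 0.0623 * 1.314 = 3.6838 kg
Step 5: ED = E_pack / m_pack = 808.27 / 3.6838 = 219.4 Wh/kg

219.4 Wh/kg


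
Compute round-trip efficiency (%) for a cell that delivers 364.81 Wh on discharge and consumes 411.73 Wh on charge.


eta_e = E_dis / E_chg * 100 = 364.81 / 411.73 * 100 = 88.60%

88.60%


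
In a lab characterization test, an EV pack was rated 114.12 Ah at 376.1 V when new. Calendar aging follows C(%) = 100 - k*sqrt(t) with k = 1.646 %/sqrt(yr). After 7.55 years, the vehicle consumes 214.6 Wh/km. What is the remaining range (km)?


Step 1: capacity retention = 100 - 1.646 * sqrt(7.55) = 100 - 1.646 * 2.7477 = 95.477%
Step 2: C_now = 114.12 * 95.477/100 = 108.96 Ah
Step 3: E_pack = V * C_now = 376.1 * 108.96 = 40980 Wh
Step 4: range = E_pack / consumption = 40980 / 214.6 = 191.0 km

191.0 km


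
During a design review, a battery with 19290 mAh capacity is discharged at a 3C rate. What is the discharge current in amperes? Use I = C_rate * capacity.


Convert: capacity = 19290 mAh = 19.29 Ah
I = C_rate * capacity = 3 * 19.29 = 57.87 A

57.87 A


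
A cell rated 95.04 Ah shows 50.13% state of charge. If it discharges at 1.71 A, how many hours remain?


Step 1: remaining = SOC/100 * C_total = 50.13/100 * 95.04 = 47.644 Ah
Step 2: t = remaining / I = 47.644 / 1.71 = 27.86 hr

27.86 hr


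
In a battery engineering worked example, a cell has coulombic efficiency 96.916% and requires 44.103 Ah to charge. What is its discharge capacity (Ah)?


Q_dis = eta/100 * Q_chg = 96.916/100 * 44.103 = 42.74 Ah

42.74 Ah


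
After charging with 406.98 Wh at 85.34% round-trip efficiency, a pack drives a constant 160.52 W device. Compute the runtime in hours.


Step 1: E_discharge = eta/100 * E_charge = 85.34/100 * 406.98 = 347.32 Wh
Step 2: t = E_discharge / P = 347.32 / 160.52 = 2.164 hr

2.164 hr


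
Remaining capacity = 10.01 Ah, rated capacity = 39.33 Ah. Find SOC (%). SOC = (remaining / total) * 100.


SOC = (remaining / total) * 100 = (10.01 / 39.33) * 100 = 25.45%

25.45%


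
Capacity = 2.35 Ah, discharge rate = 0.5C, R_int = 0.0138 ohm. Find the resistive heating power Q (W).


Step 1: I = C_rate * capacity = 0.5 * 2.35 = 1.175 A
Step 2: Q = I^2 * R = 1.175^2 * 0.0138 = 1.3806 * 0.0138 = 0.01905 W

0.01905 W


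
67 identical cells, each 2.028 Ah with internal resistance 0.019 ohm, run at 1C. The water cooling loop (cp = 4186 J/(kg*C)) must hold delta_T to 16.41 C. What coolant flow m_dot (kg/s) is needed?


Step 1: I = 1 * 2.028 = 2.028 A
Step 2: Q_cell = I^2 * R = 2.028^2 * 0.019 = 0.078143 W
Step 3: Q_total = 67 * 0.078143 = 5.2356 W
Step 4: m_dot = Q_total / (cp * dT) = 5.2356 / (4186 * 16.41) = 7.622e-05 kg/s

7.622e-05 kg/s


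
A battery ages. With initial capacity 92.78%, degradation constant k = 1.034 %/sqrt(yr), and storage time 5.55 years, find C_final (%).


Step 1: sqrt(5.55 yr) = 2.3558
Step 2: drop = 1.034 * 2.3558 = 2.4359
Step 3: C_final = 92.78 - 2.4359 = 90.34%

90.34%


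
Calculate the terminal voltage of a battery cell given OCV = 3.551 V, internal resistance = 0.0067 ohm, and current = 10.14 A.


V = OCV - I*R = 3.551 - 10.14 * 0.0067 = 3.483 V

3.483 V


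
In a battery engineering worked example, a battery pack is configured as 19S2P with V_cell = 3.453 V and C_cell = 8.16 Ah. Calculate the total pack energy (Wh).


V_pack = 19 * 3.453 = 65.607 V
C_pack = 2 * 8.16 = 16.32 Ah
E = V_pack * C_pack = 65.607 * 16.32 = 1071 Wh

1071 Wh


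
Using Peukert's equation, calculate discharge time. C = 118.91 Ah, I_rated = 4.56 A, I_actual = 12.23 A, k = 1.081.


t_rated = C / I_rated = 118.91 / 4.56 = 26.077 hr
(I_rated/I)^k = (0.37285)^1.081 = 0.34421
t = t_rated * (I_rated/I)^k = 26.077 * 0.34421 = 8.976 hr

8.976 hr


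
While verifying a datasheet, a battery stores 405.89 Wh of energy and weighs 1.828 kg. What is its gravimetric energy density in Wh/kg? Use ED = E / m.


ED = E / m = 405.89 / 1.828 = 222.0 Wh/kg

222.0 Wh/kg


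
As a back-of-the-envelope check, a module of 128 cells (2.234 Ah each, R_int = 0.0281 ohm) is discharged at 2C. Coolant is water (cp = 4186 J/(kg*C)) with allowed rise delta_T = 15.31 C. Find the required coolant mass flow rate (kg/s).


Step 1: I = 2 * 2.234 = 4.468 A
Step 2: Q_cell = I^2 * R = 4.468^2 * 0.0281 = 0.56096 W
Step 3: Q_total = 128 * 0.56096 = 71.803 W
Step 4: m_dot = Q_total / (cp * dT) = 71.803 / (4186 * 15.31) = 0.001120 kg/s

0.001120 kg/s


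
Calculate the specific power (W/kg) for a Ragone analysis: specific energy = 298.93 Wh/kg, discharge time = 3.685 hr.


Specific power = 298.93 Wh/kg / 3.685 hr = 81.12 W/kg

81.12 W/kg


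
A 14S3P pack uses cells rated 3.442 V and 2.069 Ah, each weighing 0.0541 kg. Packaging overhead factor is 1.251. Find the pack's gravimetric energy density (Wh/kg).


Step 1: V_pack = 14 * 3.442 = 48.188 V
Step 2: C_pack = 3 * 2.069 = 6.207 Ah
Step 3: E_pack = V_pack * C_pack = 48.188 * 6.207 = 299.1 Wh
Step 4: m_pack = 14 * 3 * 0.0541 * 1.251 = 2.8425 kg
Step 5: ED = E_pack / m_pack = 299.1 / 2.8425 = 105.2 Wh/kg

105.2 Wh/kg


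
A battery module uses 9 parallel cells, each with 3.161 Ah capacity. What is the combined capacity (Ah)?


C_total = 9 * 3.161 = 28.449 Ah

28.449 Ah


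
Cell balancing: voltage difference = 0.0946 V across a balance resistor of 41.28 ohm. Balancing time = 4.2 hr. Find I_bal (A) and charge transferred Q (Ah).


I_bal = dV / R = 0.0946 / 41.28 = 0.0022917 A
Q = I_bal * t = 0.0022917 * 4.2 = 0.009625 Ah

I=0.0022917 A, Q=0.009625 Ah


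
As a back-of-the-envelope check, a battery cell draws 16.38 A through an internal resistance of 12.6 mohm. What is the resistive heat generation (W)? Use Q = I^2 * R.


Convert: R = 12.6 mohm = 0.0126 ohm
I^2 = 268.3
Q = 268.3 * 0.0126 = 3.381 W

3.381 W


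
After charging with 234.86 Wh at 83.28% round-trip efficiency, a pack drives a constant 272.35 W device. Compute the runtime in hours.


Step 1: E_discharge = eta/100 * E_charge = 83.28/100 * 234.86 = 195.59 Wh
Step 2: t = E_discharge / P = 195.59 / 272.35 = 0.7182 hr

0.7182 hr


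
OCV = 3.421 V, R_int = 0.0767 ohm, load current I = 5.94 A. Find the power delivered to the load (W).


Step 1: V_terminal = OCV - I*R = 3.421 - 5.94 * 0.0767 = 2.9654 V
Step 2: P_out = V_terminal * I = 2.9654 * 5.94 = 17.61 W

17.61 W


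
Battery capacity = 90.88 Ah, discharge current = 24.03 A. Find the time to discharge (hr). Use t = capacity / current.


Runtime = 90.88 Ah / 24.03 A = 3.782 hr

3.782 hr


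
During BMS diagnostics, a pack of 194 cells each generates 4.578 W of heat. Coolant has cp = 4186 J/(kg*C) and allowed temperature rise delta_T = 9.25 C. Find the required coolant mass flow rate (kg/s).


Q_total = 194 * 4.578 = 888.13 W
m_dot = Q_total / (cp * dT) = 888.13 / (4186 * 9.25) = 0.02294 kg/s

0.02294 kg/s


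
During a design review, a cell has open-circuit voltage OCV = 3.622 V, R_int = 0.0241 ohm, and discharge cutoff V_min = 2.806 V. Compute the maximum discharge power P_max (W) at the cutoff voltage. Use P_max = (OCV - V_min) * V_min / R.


dV = OCV - V_min = 0.816 V (so I_max = dV / R)
P_max = dV * V_min / R = 0.816 * 2.806 / 0.0241 = 95.01 W

95.01 W


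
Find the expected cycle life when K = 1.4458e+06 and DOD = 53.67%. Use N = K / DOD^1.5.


Step 1: DOD^1.5 = 53.67^1.5 = 393.19
Step 2: N = 1.4458e+06 / 393.19 = 3677 cycles

3677 cycles


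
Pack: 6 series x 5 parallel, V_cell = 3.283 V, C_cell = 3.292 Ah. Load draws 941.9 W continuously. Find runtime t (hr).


Step 1: E_pack = Ns * V_cell * Np * C_cell = 6 * 3.283 * 5 * 3.292 = 324.23 Wh
Step 2: t = E_pack / P = 324.23 / 941.9 = 0.3442 hr

0.3442 hr


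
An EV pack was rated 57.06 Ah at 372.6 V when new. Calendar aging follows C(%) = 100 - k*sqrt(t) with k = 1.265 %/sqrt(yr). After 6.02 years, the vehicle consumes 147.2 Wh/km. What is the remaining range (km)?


Step 1: capacity retention = 100 - 1.265 * sqrt(6.02) = 100 - 1.265 * 2.4536 = 96.896%
Step 2: C_now = 57.06 * 96.896/100 = 55.289 Ah
Step 3: E_pack = V * C_now = 372.6 * 55.289 = 20601 Wh
Step 4: range = E_pack / consumption = 20601 / 147.2 = 140.0 km

140.0 km


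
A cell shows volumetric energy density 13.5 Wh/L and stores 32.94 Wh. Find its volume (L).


V = E / ED = 32.94 / 13.5 = 2.440 L

2.440 L


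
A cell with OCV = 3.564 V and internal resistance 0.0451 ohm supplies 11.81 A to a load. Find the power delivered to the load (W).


Step 1: V_terminal = OCV - I*R = 3.564 - 11.81 * 0.0451 = 3.0314 V
Step 2: P_out = V_terminal * I = 3.0314 * 11.81 = 35.80 W

35.80 W


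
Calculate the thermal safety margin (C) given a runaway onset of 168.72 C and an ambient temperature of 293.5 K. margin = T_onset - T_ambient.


Convert: T_ambient = 293.5 K = 20.35 C
margin = 168.72 - 20.35 = 148.37 C

148.37 C


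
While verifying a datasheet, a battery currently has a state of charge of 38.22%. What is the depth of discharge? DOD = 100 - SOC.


DOD = 100 - SOC = 100 - 38.22 = 61.78%

61.78%


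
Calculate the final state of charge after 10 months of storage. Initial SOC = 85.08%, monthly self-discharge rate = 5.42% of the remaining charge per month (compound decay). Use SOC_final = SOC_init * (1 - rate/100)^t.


Monthly retention factor = 1 - 5.42/100 = 0.9458
Over 10 months: factor^10 = 0.57279
SOC_final = 85.08 * 0.57279 = 48.73%

48.73%


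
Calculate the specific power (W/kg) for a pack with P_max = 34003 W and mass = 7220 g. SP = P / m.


Convert: m = 7220 g = 7.22 kg
Specific power = 34003 W / 7.22 kg = 4710 W/kg

4710 W/kg


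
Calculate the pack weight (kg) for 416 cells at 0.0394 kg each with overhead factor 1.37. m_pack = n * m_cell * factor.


Cell mass sum = 416 * 0.0394 = 16.39 kg
With overhead 1.37: m_pack = 16.39 * 1.37 = 22.45 kg

22.45 kg


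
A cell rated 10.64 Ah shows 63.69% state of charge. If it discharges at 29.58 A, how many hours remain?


Step 1: remaining = SOC/100 * C_total = 63.69/100 * 10.64 = 6.7766 Ah
Step 2: t = remaining / I = 6.7766 / 29.58 = 0.2291 hr

0.2291 hr


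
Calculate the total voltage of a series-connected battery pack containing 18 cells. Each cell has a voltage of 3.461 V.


With 18 cells in series at 3.461 V each, V_pack = 62.298 V

62.298 V


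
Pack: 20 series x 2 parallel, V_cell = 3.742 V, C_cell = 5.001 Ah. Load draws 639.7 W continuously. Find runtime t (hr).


Step 1: E_pack = Ns * V_cell * Np * C_cell = 20 * 3.742 * 2 * 5.001 = 748.55 Wh
Step 2: t = E_pack / P = 748.55 / 639.7 = 1.170 hr

1.170 hr


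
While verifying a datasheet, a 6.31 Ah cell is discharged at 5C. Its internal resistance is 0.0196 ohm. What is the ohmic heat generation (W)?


Step 1: I = C_rate * capacity = 5 * 6.31 = 31.55 A
Step 2: Q = I^2 * R = 31.55^2 * 0.0196 = 995.4 * 0.0196 = 19.51 W

19.51 W


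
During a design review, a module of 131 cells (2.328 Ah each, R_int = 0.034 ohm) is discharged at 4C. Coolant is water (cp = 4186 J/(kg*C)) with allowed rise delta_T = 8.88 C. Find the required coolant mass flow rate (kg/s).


Step 1: I = 4 * 2.328 = 9.312 A
Step 2: Q_cell = I^2 * R = 9.312^2 * 0.034 = 2.9483 W
Step 3: Q_total = 131 * 2.9483 = 386.23 W
Step 4: m_dot = Q_total / (cp * dT) = 386.23 / (4186 * 8.88) = 0.01039 kg/s

0.01039 kg/s


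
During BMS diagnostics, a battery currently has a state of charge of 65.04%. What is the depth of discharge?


DOD = 100 - SOC = 100 - 65.04 = 34.96%

34.96%


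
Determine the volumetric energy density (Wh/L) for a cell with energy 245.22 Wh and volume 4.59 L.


Volumetric ED = 245.22 Wh / 4.59 L = 53.42 Wh/L

53.42 Wh/L


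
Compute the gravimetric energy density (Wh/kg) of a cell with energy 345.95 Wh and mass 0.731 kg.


Specific energy = 345.95 Wh / 0.731 kg = 473.3 Wh/kg

473.3 Wh/kg


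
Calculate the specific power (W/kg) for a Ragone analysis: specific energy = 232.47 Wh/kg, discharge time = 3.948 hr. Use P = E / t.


P_specific = E / t = 232.47 / 3.948 = 58.88 W/kg

58.88 W/kg


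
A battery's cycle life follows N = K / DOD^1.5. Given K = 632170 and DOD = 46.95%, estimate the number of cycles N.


DOD^1.5 = 321.7
N = K / DOD^1.5 = 632170 / 321.7 = 1965

1965 cycles


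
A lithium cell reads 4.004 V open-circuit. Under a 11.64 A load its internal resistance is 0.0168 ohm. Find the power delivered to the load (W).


Step 1: V_terminal = OCV - I*R = 4.004 - 11.64 * 0.0168 = 3.8084 V
Step 2: P_out = V_terminal * I = 3.8084 * 11.64 = 44.33 W

44.33 W


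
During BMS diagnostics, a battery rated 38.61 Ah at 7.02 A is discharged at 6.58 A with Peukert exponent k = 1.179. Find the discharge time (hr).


Step 1: t_rated = C / I_rated = 38.61 / 7.02 = 5.5 hr
Step 2: ratio = 7.02 / 6.58 = 1.0669
Step 3: ratio^k = 1.0669^1.179 = 1.0793
Step 4: t = t_rated * ratio^k = 5.5 * 1.0793 = 5.936 hr

5.936 hr


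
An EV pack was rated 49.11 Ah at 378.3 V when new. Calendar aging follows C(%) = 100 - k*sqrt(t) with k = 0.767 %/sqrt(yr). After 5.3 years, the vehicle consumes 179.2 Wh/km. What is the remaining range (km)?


Step 1: capacity retention = 100 - 0.767 * sqrt(5.3) = 100 - 0.767 * 2.3022 = 98.234%
Step 2: C_now = 49.11 * 98.234/100 = 48.243 Ah
Step 3: E_pack = V * C_now = 378.3 * 48.243 = 18250 Wh
Step 4: range = E_pack / consumption = 18250 / 179.2 = 101.8 km

101.8 km


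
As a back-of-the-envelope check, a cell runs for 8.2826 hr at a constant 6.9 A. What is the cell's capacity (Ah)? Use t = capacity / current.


C = I * t = 6.9 * 8.2826 = 57.15 Ah

57.15 Ah


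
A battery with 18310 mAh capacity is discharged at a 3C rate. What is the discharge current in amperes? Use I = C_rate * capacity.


Convert: capacity = 18310 mAh = 18.31 Ah
I = C_rate * capacity = 3 * 18.31 = 54.93 A

54.93 A


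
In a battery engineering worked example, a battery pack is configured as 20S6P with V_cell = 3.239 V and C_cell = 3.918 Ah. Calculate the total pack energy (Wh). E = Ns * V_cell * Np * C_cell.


V_pack = 20 * 3.239 = 64.78 V
C_pack = 6 * 3.918 = 23.508 Ah
E = V_pack * C_pack = 64.78 * 23.508 = 1523 Wh

1523 Wh
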